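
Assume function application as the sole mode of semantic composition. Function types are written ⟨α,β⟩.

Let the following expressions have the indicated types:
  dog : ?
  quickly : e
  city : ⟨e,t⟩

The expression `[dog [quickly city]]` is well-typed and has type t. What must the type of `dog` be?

[dog [quickly city]] must have type t. The sister [quickly city] has type t; that is not a function onto t, so dog must be the functor, of type ⟨t,t⟩.

⟨t,t⟩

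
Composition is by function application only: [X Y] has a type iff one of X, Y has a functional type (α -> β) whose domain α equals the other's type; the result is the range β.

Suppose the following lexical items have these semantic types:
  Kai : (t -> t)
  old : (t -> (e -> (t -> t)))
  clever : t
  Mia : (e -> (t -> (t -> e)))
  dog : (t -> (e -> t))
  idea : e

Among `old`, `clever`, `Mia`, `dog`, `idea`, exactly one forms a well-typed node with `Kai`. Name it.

clever

old : (t -> (e -> (t -> t))) — does not combine with Kai.
clever — combines: Kai : (t -> t) takes clever : t as argument, giving t.
Mia : (e -> (t -> (t -> e))) — does not combine with Kai.
dog : (t -> (e -> t)) — does not combine with Kai.
idea : e — does not combine with Kai.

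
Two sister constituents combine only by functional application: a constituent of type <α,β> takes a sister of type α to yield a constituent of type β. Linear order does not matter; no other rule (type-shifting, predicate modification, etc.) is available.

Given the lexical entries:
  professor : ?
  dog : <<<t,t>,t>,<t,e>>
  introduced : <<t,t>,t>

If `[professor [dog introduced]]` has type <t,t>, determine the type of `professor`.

At [professor [dog introduced]] (required: <t,t>): [dog introduced] is <t,e>, which is not a function with range <t,t>; hence professor is the functor — type <<t,e>,<t,t>>.

<<t,e>,<t,t>>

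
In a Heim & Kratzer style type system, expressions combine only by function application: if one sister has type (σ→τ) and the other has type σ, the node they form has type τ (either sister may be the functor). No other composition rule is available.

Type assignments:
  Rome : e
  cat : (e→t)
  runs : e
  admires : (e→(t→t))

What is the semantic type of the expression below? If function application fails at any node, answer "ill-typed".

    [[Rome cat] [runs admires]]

[Rome cat]: cat is (e→t), Rome is e; result t.
[runs admires]: admires is (e→(t→t)), runs is e; result (t→t).
[[Rome cat] [runs admires]]: [runs admires] is (t→t), [Rome cat] is t; result t.

t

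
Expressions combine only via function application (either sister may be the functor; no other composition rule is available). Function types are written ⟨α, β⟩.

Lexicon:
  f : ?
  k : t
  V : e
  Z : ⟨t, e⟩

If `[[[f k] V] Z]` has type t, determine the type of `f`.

[[[f k] V] Z] is required to be t. Z : ⟨t, e⟩ cannot yield t as functor, so [[f k] V] : ⟨⟨t, e⟩, t⟩.
[[f k] V] is required to be ⟨⟨t, e⟩, t⟩. V : e cannot yield ⟨⟨t, e⟩, t⟩ as functor, so [f k] : ⟨e, ⟨⟨t, e⟩, t⟩⟩.
[f k] is required to be ⟨e, ⟨⟨t, e⟩, t⟩⟩. k : t cannot yield ⟨e, ⟨⟨t, e⟩, t⟩⟩ as functor, so f : ⟨t, ⟨e, ⟨⟨t, e⟩, t⟩⟩⟩.

⟨t, ⟨e, ⟨⟨t, e⟩, t⟩⟩⟩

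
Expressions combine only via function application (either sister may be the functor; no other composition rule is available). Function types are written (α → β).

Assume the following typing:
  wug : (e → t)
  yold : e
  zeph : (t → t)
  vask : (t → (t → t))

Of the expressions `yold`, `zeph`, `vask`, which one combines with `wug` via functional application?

yold — combines: wug : (e → t) takes yold : e as argument, giving t.
zeph : (t → t) — wug needs e; zeph needs t; neither fits.
vask : (t → (t → t)) — wug needs e; vask needs t; neither fits.

yold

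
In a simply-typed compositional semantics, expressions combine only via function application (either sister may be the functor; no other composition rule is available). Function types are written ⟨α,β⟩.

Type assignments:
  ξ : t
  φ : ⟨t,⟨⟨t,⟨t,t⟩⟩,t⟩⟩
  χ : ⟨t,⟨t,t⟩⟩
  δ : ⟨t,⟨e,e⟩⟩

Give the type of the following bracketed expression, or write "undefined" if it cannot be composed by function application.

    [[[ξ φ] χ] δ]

⟨e,e⟩

At [ξ φ], φ : ⟨t,⟨⟨t,⟨t,t⟩⟩,t⟩⟩ takes ξ : t, giving ⟨⟨t,⟨t,t⟩⟩,t⟩.
At [[ξ φ] χ], [ξ φ] : ⟨⟨t,⟨t,t⟩⟩,t⟩ takes χ : ⟨t,⟨t,t⟩⟩, giving t.
At [[[ξ φ] χ] δ], δ : ⟨t,⟨e,e⟩⟩ takes [[ξ φ] χ] : t, giving ⟨e,e⟩.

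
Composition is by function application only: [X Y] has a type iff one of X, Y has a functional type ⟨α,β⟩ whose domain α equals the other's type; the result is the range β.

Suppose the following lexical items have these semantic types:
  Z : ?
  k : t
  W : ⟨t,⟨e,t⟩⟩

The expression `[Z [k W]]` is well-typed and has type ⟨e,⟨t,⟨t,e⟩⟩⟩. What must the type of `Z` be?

[Z [k W]] must have type ⟨e,⟨t,⟨t,e⟩⟩⟩. The sister [k W] has type ⟨e,t⟩; that is not a function onto ⟨e,⟨t,⟨t,e⟩⟩⟩, so Z must be the functor, of type ⟨⟨e,t⟩,⟨e,⟨t,⟨t,e⟩⟩⟩⟩.

⟨⟨e,t⟩,⟨e,⟨t,⟨t,e⟩⟩⟩⟩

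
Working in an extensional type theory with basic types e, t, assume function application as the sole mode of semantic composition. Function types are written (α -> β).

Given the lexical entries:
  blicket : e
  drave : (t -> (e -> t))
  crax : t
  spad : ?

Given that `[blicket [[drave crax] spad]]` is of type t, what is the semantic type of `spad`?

((e -> t) -> (e -> t))

At [blicket [[drave crax] spad]] (required: t): blicket is e, which is not a function with range t; hence [[drave crax] spad] is the functor — type (e -> t).
At [[drave crax] spad] (required: (e -> t)): [drave crax] is (e -> t), which is not a function with range (e -> t); hence spad is the functor — type ((e -> t) -> (e -> t)).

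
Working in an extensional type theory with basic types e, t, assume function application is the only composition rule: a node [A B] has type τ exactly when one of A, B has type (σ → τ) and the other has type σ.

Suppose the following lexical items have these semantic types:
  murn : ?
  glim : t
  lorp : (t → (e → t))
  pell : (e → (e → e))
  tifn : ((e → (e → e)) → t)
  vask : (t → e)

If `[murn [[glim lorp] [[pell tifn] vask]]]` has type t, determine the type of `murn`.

(t → t)

At [murn [[glim lorp] [[pell tifn] vask]]] (required: t): [[glim lorp] [[pell tifn] vask]] is t, which is not a function with range t; hence murn is the functor — type (t → t).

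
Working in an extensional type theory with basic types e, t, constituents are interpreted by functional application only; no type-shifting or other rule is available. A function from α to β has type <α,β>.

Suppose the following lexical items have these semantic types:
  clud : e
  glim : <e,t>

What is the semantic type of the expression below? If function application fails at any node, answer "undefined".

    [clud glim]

[clud glim]: glim is <e,t>, clud is e; result t.

t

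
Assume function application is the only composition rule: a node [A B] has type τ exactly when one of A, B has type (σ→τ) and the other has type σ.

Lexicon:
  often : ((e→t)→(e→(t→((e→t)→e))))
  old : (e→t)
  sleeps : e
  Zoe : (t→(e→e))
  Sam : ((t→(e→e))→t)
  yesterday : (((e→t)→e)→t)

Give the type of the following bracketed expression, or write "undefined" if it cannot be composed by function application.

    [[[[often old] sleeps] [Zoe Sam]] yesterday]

[often old]: ((e→t)→(e→(t→((e→t)→e)))) applied to (e→t) yields (e→(t→((e→t)→e))).
[[often old] sleeps]: (e→(t→((e→t)→e))) applied to e yields (t→((e→t)→e)).
[Zoe Sam]: ((t→(e→e))→t) applied to (t→(e→e)) yields t.
[[[often old] sleeps] [Zoe Sam]]: (t→((e→t)→e)) applied to t yields ((e→t)→e).
[[[[often old] sleeps] [Zoe Sam]] yesterday]: (((e→t)→e)→t) applied to ((e→t)→e) yields t.

t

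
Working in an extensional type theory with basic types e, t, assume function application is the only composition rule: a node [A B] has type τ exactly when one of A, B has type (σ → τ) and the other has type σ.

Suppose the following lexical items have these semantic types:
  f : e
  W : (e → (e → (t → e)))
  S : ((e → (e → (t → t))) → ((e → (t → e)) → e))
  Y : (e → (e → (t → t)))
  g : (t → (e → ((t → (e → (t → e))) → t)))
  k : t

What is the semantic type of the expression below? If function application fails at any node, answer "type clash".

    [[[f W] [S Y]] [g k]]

[f W] — W of type (e → (e → (t → e))) combines with f of type e: type (e → (t → e)).
[S Y] — S of type ((e → (e → (t → t))) → ((e → (t → e)) → e)) combines with Y of type (e → (e → (t → t))): type ((e → (t → e)) → e).
[[f W] [S Y]] — [S Y] of type ((e → (t → e)) → e) combines with [f W] of type (e → (t → e)): type e.
[g k] — g of type (t → (e → ((t → (e → (t → e))) → t))) combines with k of type t: type (e → ((t → (e → (t → e))) → t)).
[[[f W] [S Y]] [g k]] — [g k] of type (e → ((t → (e → (t → e))) → t)) combines with [[f W] [S Y]] of type e: type ((t → (e → (t → e))) → t).

((t → (e → (t → e))) → t)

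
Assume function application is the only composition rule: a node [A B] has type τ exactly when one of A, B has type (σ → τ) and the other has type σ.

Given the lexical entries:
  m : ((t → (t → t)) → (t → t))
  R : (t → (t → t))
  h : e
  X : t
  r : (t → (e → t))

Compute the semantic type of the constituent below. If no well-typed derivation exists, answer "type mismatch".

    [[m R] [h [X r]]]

t

[m R]: functor m : ((t → (t → t)) → (t → t)), argument R : (t → (t → t)); result (t → t).
[X r]: functor r : (t → (e → t)), argument X : t; result (e → t).
[h [X r]]: functor [X r] : (e → t), argument h : e; result t.
[[m R] [h [X r]]]: functor [m R] : (t → t), argument [h [X r]] : t; result t.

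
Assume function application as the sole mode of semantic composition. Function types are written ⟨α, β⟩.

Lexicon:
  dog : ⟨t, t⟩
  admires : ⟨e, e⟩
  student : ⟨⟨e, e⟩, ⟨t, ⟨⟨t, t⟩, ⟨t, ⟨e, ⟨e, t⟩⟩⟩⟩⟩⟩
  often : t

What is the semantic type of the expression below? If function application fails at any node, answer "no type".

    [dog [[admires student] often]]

⟨t, ⟨e, ⟨e, t⟩⟩⟩

[admires student] — student of type ⟨⟨e, e⟩, ⟨t, ⟨⟨t, t⟩, ⟨t, ⟨e, ⟨e, t⟩⟩⟩⟩⟩⟩ combines with admires of type ⟨e, e⟩: type ⟨t, ⟨⟨t, t⟩, ⟨t, ⟨e, ⟨e, t⟩⟩⟩⟩⟩.
[[admires student] often] — [admires student] of type ⟨t, ⟨⟨t, t⟩, ⟨t, ⟨e, ⟨e, t⟩⟩⟩⟩⟩ combines with often of type t: type ⟨⟨t, t⟩, ⟨t, ⟨e, ⟨e, t⟩⟩⟩⟩.
[dog [[admires student] often]] — [[admires student] often] of type ⟨⟨t, t⟩, ⟨t, ⟨e, ⟨e, t⟩⟩⟩⟩ combines with dog of type ⟨t, t⟩: type ⟨t, ⟨e, ⟨e, t⟩⟩⟩.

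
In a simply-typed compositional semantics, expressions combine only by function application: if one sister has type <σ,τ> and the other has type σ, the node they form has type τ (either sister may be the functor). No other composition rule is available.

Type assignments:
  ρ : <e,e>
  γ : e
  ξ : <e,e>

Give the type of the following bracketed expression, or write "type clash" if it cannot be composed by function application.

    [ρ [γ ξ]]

[γ ξ]: ξ is <e,e>, γ is e; result e.
[ρ [γ ξ]]: ρ is <e,e>, [γ ξ] is e; result e.

e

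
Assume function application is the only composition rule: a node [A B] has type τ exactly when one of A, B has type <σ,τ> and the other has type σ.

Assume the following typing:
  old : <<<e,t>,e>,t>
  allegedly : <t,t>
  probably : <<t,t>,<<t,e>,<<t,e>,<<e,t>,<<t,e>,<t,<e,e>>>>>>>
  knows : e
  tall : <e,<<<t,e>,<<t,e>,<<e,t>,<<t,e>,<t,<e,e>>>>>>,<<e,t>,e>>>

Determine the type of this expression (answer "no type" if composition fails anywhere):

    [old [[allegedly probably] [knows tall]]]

[allegedly probably]: functor probably : <<t,t>,<<t,e>,<<t,e>,<<e,t>,<<t,e>,<t,<e,e>>>>>>>, argument allegedly : <t,t>; result <<t,e>,<<t,e>,<<e,t>,<<t,e>,<t,<e,e>>>>>>.
[knows tall]: functor tall : <e,<<<t,e>,<<t,e>,<<e,t>,<<t,e>,<t,<e,e>>>>>>,<<e,t>,e>>>, argument knows : e; result <<<t,e>,<<t,e>,<<e,t>,<<t,e>,<t,<e,e>>>>>>,<<e,t>,e>>.
[[allegedly probably] [knows tall]]: functor [knows tall] : <<<t,e>,<<t,e>,<<e,t>,<<t,e>,<t,<e,e>>>>>>,<<e,t>,e>>, argument [allegedly probably] : <<t,e>,<<t,e>,<<e,t>,<<t,e>,<t,<e,e>>>>>>; result <<e,t>,e>.
[old [[allegedly probably] [knows tall]]]: functor old : <<<e,t>,e>,t>, argument [[allegedly probably] [knows tall]] : <<e,t>,e>; result t.

t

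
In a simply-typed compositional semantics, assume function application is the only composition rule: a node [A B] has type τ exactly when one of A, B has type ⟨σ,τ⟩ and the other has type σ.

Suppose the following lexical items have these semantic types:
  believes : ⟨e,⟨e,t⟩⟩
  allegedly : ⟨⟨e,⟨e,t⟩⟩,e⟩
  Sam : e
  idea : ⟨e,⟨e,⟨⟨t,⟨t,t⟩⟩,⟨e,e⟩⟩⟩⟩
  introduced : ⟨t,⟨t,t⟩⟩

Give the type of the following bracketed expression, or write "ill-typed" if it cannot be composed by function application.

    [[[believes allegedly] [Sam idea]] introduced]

[believes allegedly]: functor allegedly : ⟨⟨e,⟨e,t⟩⟩,e⟩, argument believes : ⟨e,⟨e,t⟩⟩; result e.
[Sam idea]: functor idea : ⟨e,⟨e,⟨⟨t,⟨t,t⟩⟩,⟨e,e⟩⟩⟩⟩, argument Sam : e; result ⟨e,⟨⟨t,⟨t,t⟩⟩,⟨e,e⟩⟩⟩.
[[believes allegedly] [Sam idea]]: functor [Sam idea] : ⟨e,⟨⟨t,⟨t,t⟩⟩,⟨e,e⟩⟩⟩, argument [believes allegedly] : e; result ⟨⟨t,⟨t,t⟩⟩,⟨e,e⟩⟩.
[[[believes allegedly] [Sam idea]] introduced]: functor [[believes allegedly] [Sam idea]] : ⟨⟨t,⟨t,t⟩⟩,⟨e,e⟩⟩, argument introduced : ⟨t,⟨t,t⟩⟩; result ⟨e,e⟩.

⟨e,e⟩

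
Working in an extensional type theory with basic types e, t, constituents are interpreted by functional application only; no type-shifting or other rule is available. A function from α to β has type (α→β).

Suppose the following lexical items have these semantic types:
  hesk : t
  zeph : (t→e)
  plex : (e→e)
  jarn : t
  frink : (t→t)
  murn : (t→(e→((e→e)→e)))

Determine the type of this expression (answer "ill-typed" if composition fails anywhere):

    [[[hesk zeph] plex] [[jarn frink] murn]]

((e→e)→e)

[hesk zeph]: (t→e) applied to t yields e.
[[hesk zeph] plex]: (e→e) applied to e yields e.
[jarn frink]: (t→t) applied to t yields t.
[[jarn frink] murn]: (t→(e→((e→e)→e))) applied to t yields (e→((e→e)→e)).
[[[hesk zeph] plex] [[jarn frink] murn]]: (e→((e→e)→e)) applied to e yields ((e→e)→e).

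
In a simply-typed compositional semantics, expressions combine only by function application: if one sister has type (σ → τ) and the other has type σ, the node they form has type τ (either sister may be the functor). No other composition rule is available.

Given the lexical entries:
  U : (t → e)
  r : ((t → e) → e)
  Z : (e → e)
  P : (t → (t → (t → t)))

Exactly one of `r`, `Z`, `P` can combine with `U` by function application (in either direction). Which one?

r

r — combines: r : ((t → e) → e) takes U : (t → e) as argument, giving e.
Z : (e → e) — no; U wants t, and Z wants e.
P : (t → (t → (t → t))) — no; U wants t, and P wants t.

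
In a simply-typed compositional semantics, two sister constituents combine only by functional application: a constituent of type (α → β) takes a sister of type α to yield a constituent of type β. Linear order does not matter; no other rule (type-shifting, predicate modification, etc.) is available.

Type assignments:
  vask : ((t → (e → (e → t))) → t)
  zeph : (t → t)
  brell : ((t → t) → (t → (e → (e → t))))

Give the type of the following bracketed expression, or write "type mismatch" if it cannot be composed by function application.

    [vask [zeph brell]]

t

[zeph brell]: ((t → t) → (t → (e → (e → t)))) applied to (t → t) yields (t → (e → (e → t))).
[vask [zeph brell]]: ((t → (e → (e → t))) → t) applied to (t → (e → (e → t))) yields t.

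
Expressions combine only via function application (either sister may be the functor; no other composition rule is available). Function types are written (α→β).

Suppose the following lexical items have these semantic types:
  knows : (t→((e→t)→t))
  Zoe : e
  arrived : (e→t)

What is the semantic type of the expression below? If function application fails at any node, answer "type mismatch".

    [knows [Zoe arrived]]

((e→t)→t)

[Zoe arrived] — arrived of type (e→t) combines with Zoe of type e: type t.
[knows [Zoe arrived]] — knows of type (t→((e→t)→t)) combines with [Zoe arrived] of type t: type ((e→t)→t).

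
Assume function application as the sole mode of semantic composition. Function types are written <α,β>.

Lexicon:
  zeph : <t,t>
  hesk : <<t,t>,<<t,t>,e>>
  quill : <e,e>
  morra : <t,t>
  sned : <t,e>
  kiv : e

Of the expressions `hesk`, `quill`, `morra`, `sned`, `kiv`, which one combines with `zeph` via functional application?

hesk

hesk — combines: hesk : <<t,t>,<<t,t>,e>> takes zeph : <t,t> as argument, giving <<t,t>,e>.
quill : <e,e> — neither side's domain matches the other.
morra : <t,t> — neither side's domain matches the other.
sned : <t,e> — neither side's domain matches the other.
kiv : e — neither side's domain matches the other.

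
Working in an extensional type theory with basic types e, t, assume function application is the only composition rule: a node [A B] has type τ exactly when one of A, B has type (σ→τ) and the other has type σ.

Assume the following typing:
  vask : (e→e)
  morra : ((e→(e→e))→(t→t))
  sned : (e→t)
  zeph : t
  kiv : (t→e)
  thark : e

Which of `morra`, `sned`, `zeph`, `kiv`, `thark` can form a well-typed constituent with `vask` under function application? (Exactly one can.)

thark

morra : ((e→(e→e))→(t→t)) — does not combine with vask.
sned : (e→t) — does not combine with vask.
zeph : t — does not combine with vask.
kiv : (t→e) — does not combine with vask.
thark — combines: vask : (e→e) takes thark : e as argument, giving e.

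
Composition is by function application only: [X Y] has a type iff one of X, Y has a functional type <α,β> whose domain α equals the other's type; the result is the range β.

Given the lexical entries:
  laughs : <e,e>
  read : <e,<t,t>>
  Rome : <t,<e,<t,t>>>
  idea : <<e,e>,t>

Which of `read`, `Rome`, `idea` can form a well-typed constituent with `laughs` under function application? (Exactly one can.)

idea

read : <e,<t,t>> — no; laughs wants e, and read wants e.
Rome : <t,<e,<t,t>>> — no; laughs wants e, and Rome wants t.
idea — combines: idea : <<e,e>,t> takes laughs : <e,e> as argument, giving t.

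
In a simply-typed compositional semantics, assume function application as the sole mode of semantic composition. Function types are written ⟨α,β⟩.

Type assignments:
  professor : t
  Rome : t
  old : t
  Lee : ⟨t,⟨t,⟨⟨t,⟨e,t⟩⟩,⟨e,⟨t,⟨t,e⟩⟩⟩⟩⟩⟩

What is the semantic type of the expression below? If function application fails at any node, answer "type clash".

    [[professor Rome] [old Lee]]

[professor Rome]: t with t — neither is a function whose domain matches the other; composition fails here.

type clash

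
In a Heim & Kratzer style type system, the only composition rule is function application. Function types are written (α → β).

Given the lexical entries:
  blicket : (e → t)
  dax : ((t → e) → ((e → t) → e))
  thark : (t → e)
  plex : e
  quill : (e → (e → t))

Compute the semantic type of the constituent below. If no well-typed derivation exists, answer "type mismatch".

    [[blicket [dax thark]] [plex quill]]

t

[dax thark]: dax is ((t → e) → ((e → t) → e)), thark is (t → e); result ((e → t) → e).
[blicket [dax thark]]: [dax thark] is ((e → t) → e), blicket is (e → t); result e.
[plex quill]: quill is (e → (e → t)), plex is e; result (e → t).
[[blicket [dax thark]] [plex quill]]: [plex quill] is (e → t), [blicket [dax thark]] is e; result t.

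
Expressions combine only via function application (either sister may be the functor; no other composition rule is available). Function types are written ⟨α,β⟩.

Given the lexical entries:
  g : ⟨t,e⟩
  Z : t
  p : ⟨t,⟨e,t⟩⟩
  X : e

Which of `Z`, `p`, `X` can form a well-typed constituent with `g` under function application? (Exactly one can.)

Z — combines: g : ⟨t,e⟩ takes Z : t as argument, giving e.
p : ⟨t,⟨e,t⟩⟩ — no; g wants t, and p wants t.
X : e — no; g wants t, and X wants nothing (atomic).

Z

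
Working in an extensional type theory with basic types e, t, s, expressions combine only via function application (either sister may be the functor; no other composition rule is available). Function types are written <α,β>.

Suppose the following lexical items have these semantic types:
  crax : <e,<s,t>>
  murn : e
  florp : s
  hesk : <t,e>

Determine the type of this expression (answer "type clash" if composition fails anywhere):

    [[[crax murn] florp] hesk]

[crax murn]: crax is <e,<s,t>>, murn is e; result <s,t>.
[[crax murn] florp]: [crax murn] is <s,t>, florp is s; result t.
[[[crax murn] florp] hesk]: hesk is <t,e>, [[crax murn] florp] is t; result e.

e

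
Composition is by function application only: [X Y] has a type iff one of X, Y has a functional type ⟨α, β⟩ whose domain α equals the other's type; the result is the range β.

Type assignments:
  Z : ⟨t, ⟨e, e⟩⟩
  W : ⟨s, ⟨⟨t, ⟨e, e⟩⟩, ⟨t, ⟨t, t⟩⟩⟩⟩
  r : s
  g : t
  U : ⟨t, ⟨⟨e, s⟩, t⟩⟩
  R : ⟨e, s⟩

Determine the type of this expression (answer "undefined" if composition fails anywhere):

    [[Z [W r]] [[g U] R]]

[W r]: W is ⟨s, ⟨⟨t, ⟨e, e⟩⟩, ⟨t, ⟨t, t⟩⟩⟩⟩, r is s; result ⟨⟨t, ⟨e, e⟩⟩, ⟨t, ⟨t, t⟩⟩⟩.
[Z [W r]]: [W r] is ⟨⟨t, ⟨e, e⟩⟩, ⟨t, ⟨t, t⟩⟩⟩, Z is ⟨t, ⟨e, e⟩⟩; result ⟨t, ⟨t, t⟩⟩.
[g U]: U is ⟨t, ⟨⟨e, s⟩, t⟩⟩, g is t; result ⟨⟨e, s⟩, t⟩.
[[g U] R]: [g U] is ⟨⟨e, s⟩, t⟩, R is ⟨e, s⟩; result t.
[[Z [W r]] [[g U] R]]: [Z [W r]] is ⟨t, ⟨t, t⟩⟩, [[g U] R] is t; result ⟨t, t⟩.

⟨t, t⟩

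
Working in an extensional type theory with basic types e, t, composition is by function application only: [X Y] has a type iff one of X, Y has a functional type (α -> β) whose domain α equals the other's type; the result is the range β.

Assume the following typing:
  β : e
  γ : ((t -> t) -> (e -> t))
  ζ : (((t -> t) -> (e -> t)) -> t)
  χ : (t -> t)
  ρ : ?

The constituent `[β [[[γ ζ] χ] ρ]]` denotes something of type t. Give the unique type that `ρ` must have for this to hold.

(t -> (e -> t))

At [β [[[γ ζ] χ] ρ]] (required: t): β is e, which is not a function with range t; hence [[[γ ζ] χ] ρ] is the functor — type (e -> t).
At [[[γ ζ] χ] ρ] (required: (e -> t)): [[γ ζ] χ] is t, which is not a function with range (e -> t); hence ρ is the functor — type (t -> (e -> t)).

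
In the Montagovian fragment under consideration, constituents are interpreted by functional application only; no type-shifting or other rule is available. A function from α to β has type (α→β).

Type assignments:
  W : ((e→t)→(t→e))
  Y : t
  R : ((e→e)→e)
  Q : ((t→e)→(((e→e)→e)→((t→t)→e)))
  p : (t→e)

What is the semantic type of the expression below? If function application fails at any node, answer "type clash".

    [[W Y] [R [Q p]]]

type clash

[W Y]: ((e→t)→(t→e)) with t — neither is a function whose domain matches the other; composition fails here.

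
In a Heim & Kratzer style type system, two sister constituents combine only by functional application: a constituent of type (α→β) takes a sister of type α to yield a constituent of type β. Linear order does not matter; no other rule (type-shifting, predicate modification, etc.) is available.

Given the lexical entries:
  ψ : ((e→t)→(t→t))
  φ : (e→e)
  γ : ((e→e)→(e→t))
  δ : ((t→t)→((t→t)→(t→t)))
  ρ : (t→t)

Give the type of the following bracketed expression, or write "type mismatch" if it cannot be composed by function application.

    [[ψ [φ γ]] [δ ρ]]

[φ γ]: γ is ((e→e)→(e→t)), φ is (e→e); result (e→t).
[ψ [φ γ]]: ψ is ((e→t)→(t→t)), [φ γ] is (e→t); result (t→t).
[δ ρ]: δ is ((t→t)→((t→t)→(t→t))), ρ is (t→t); result ((t→t)→(t→t)).
[[ψ [φ γ]] [δ ρ]]: [δ ρ] is ((t→t)→(t→t)), [ψ [φ γ]] is (t→t); result (t→t).

(t→t)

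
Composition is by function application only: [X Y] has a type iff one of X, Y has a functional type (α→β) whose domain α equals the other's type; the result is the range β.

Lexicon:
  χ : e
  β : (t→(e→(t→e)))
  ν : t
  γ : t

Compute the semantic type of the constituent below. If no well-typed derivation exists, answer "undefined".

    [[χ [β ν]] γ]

e

[β ν]: functor β : (t→(e→(t→e))), argument ν : t; result (e→(t→e)).
[χ [β ν]]: functor [β ν] : (e→(t→e)), argument χ : e; result (t→e).
[[χ [β ν]] γ]: functor [χ [β ν]] : (t→e), argument γ : t; result e.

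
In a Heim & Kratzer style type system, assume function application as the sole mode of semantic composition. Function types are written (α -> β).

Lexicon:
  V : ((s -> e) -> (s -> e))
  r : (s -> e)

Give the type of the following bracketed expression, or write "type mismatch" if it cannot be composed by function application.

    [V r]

(s -> e)

At [V r], V : ((s -> e) -> (s -> e)) takes r : (s -> e), giving (s -> e).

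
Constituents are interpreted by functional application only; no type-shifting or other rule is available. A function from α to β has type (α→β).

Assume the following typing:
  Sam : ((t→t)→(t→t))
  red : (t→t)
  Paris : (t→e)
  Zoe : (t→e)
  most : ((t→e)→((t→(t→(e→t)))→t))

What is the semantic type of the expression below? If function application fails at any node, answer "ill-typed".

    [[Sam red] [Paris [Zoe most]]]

[Sam red] — Sam of type ((t→t)→(t→t)) combines with red of type (t→t): type (t→t).
[Zoe most] — most of type ((t→e)→((t→(t→(e→t)))→t)) combines with Zoe of type (t→e): type ((t→(t→(e→t)))→t).
At [Paris [Zoe most]]: neither (t→e) nor ((t→(t→(e→t)))→t) can take the other as argument; the node is ill-typed.

ill-typed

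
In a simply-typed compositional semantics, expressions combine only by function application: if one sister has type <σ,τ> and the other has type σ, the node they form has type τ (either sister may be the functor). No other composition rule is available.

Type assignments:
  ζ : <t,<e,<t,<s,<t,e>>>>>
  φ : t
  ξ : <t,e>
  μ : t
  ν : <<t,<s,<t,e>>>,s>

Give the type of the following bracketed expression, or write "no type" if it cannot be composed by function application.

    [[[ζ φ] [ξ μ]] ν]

At [ζ φ], ζ : <t,<e,<t,<s,<t,e>>>>> takes φ : t, giving <e,<t,<s,<t,e>>>>.
At [ξ μ], ξ : <t,e> takes μ : t, giving e.
At [[ζ φ] [ξ μ]], [ζ φ] : <e,<t,<s,<t,e>>>> takes [ξ μ] : e, giving <t,<s,<t,e>>>.
At [[[ζ φ] [ξ μ]] ν], ν : <<t,<s,<t,e>>>,s> takes [[ζ φ] [ξ μ]] : <t,<s,<t,e>>>, giving s.

s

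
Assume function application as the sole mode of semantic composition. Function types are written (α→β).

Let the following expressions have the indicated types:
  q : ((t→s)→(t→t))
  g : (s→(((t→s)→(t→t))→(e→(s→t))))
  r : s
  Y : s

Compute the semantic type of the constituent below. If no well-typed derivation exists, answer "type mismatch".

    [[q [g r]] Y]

type mismatch

At [g r], g : (s→(((t→s)→(t→t))→(e→(s→t)))) takes r : s, giving (((t→s)→(t→t))→(e→(s→t))).
At [q [g r]], [g r] : (((t→s)→(t→t))→(e→(s→t))) takes q : ((t→s)→(t→t)), giving (e→(s→t)).
[[q [g r]] Y]: (e→(s→t)) and s cannot combine by function application — type clash.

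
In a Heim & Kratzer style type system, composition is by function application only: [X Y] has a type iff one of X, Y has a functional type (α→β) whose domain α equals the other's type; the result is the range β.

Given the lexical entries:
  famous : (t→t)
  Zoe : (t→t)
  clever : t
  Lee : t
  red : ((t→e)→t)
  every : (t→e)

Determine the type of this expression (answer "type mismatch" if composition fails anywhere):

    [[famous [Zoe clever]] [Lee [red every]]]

[Zoe clever] — Zoe of type (t→t) combines with clever of type t: type t.
[famous [Zoe clever]] — famous of type (t→t) combines with [Zoe clever] of type t: type t.
[red every] — red of type ((t→e)→t) combines with every of type (t→e): type t.
At [Lee [red every]]: neither t nor t can take the other as argument; the node is ill-typed.

type mismatch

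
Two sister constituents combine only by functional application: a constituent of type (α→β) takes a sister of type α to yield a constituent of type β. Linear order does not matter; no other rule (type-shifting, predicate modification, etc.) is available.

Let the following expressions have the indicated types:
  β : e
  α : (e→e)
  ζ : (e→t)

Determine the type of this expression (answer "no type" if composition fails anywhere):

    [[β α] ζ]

t

[β α]: (e→e) applied to e yields e.
[[β α] ζ]: (e→t) applied to e yields t.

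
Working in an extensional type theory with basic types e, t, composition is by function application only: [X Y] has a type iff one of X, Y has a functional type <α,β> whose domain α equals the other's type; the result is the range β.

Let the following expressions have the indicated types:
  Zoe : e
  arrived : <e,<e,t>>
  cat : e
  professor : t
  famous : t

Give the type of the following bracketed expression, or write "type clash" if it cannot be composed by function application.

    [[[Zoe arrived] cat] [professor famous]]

type clash

[Zoe arrived]: <e,<e,t>> applied to e yields <e,t>.
[[Zoe arrived] cat]: <e,t> applied to e yields t.
At [professor famous]: neither t nor t can take the other as argument; the node is ill-typed.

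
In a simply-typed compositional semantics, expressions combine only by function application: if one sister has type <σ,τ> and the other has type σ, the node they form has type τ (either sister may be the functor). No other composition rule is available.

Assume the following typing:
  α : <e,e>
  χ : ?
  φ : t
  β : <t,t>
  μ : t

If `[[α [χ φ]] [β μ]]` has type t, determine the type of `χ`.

<t,<<e,e>,<t,t>>>

At [[α [χ φ]] [β μ]] (required: t): [β μ] is t, which is not a function with range t; hence [α [χ φ]] is the functor — type <t,t>.
At [α [χ φ]] (required: <t,t>): α is <e,e>, which is not a function with range <t,t>; hence [χ φ] is the functor — type <<e,e>,<t,t>>.
At [χ φ] (required: <<e,e>,<t,t>>): φ is t, which is not a function with range <<e,e>,<t,t>>; hence χ is the functor — type <t,<<e,e>,<t,t>>>.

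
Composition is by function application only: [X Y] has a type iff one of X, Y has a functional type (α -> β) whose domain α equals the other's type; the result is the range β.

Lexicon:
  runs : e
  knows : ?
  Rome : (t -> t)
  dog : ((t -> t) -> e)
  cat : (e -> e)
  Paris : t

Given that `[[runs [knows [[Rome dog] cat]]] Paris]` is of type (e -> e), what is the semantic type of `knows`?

At [[runs [knows [[Rome dog] cat]]] Paris] (required: (e -> e)): Paris is t, which is not a function with range (e -> e); hence [runs [knows [[Rome dog] cat]]] is the functor — type (t -> (e -> e)).
At [runs [knows [[Rome dog] cat]]] (required: (t -> (e -> e))): runs is e, which is not a function with range (t -> (e -> e)); hence [knows [[Rome dog] cat]] is the functor — type (e -> (t -> (e -> e))).
At [knows [[Rome dog] cat]] (required: (e -> (t -> (e -> e)))): [[Rome dog] cat] is e, which is not a function with range (e -> (t -> (e -> e))); hence knows is the functor — type (e -> (e -> (t -> (e -> e)))).

(e -> (e -> (t -> (e -> e))))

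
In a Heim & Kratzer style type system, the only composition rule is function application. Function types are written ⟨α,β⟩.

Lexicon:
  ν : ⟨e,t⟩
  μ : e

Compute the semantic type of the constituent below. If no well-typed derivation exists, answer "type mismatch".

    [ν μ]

[ν μ]: ν is ⟨e,t⟩, μ is e; result t.

t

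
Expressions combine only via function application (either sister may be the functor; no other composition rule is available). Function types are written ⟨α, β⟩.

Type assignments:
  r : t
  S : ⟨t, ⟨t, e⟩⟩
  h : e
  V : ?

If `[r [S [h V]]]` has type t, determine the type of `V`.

⟨e, ⟨⟨t, ⟨t, e⟩⟩, ⟨t, t⟩⟩⟩

[r [S [h V]]] is required to be t. r : t cannot yield t as functor, so [S [h V]] : ⟨t, t⟩.
[S [h V]] is required to be ⟨t, t⟩. S : ⟨t, ⟨t, e⟩⟩ cannot yield ⟨t, t⟩ as functor, so [h V] : ⟨⟨t, ⟨t, e⟩⟩, ⟨t, t⟩⟩.
[h V] is required to be ⟨⟨t, ⟨t, e⟩⟩, ⟨t, t⟩⟩. h : e cannot yield ⟨⟨t, ⟨t, e⟩⟩, ⟨t, t⟩⟩ as functor, so V : ⟨e, ⟨⟨t, ⟨t, e⟩⟩, ⟨t, t⟩⟩⟩.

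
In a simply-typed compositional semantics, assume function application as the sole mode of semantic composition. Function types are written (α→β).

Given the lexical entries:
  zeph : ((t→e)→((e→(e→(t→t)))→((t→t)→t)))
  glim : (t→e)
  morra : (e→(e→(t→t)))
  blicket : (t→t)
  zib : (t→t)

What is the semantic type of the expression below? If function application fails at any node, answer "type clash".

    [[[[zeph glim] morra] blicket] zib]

t

At [zeph glim], zeph : ((t→e)→((e→(e→(t→t)))→((t→t)→t))) takes glim : (t→e), giving ((e→(e→(t→t)))→((t→t)→t)).
At [[zeph glim] morra], [zeph glim] : ((e→(e→(t→t)))→((t→t)→t)) takes morra : (e→(e→(t→t))), giving ((t→t)→t).
At [[[zeph glim] morra] blicket], [[zeph glim] morra] : ((t→t)→t) takes blicket : (t→t), giving t.
At [[[[zeph glim] morra] blicket] zib], zib : (t→t) takes [[[zeph glim] morra] blicket] : t, giving t.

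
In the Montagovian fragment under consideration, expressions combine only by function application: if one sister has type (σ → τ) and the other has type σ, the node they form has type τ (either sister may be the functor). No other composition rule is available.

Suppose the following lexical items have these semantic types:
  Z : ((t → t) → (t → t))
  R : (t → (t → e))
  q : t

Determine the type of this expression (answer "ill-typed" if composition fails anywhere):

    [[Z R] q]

[Z R]: ((t → t) → (t → t)) with (t → (t → e)) — neither is a function whose domain matches the other; composition fails here.

ill-typed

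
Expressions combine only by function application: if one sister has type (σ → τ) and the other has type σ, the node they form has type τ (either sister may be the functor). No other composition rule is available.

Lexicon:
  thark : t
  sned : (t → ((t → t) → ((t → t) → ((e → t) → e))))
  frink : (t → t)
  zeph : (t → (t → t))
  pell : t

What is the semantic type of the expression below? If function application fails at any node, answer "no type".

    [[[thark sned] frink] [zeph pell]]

((e → t) → e)

[thark sned] — sned of type (t → ((t → t) → ((t → t) → ((e → t) → e)))) combines with thark of type t: type ((t → t) → ((t → t) → ((e → t) → e))).
[[thark sned] frink] — [thark sned] of type ((t → t) → ((t → t) → ((e → t) → e))) combines with frink of type (t → t): type ((t → t) → ((e → t) → e)).
[zeph pell] — zeph of type (t → (t → t)) combines with pell of type t: type (t → t).
[[[thark sned] frink] [zeph pell]] — [[thark sned] frink] of type ((t → t) → ((e → t) → e)) combines with [zeph pell] of type (t → t): type ((e → t) → e).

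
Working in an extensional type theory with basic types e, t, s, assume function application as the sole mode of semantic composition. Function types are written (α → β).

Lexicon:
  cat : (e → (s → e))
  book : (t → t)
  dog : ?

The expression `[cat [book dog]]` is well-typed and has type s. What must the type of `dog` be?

((t → t) → ((e → (s → e)) → s))

At [cat [book dog]] (required: s): cat is (e → (s → e)), which is not a function with range s; hence [book dog] is the functor — type ((e → (s → e)) → s).
At [book dog] (required: ((e → (s → e)) → s)): book is (t → t), which is not a function with range ((e → (s → e)) → s); hence dog is the functor — type ((t → t) → ((e → (s → e)) → s)).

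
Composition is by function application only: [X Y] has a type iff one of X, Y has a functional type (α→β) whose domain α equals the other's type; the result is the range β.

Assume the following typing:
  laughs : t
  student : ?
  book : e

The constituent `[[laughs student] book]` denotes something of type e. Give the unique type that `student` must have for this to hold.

(t→(e→e))

[[laughs student] book] must have type e. The sister book has type e; that is not a function onto e, so [laughs student] must be the functor, of type (e→e).
[laughs student] must have type (e→e). The sister laughs has type t; that is not a function onto (e→e), so student must be the functor, of type (t→(e→e)).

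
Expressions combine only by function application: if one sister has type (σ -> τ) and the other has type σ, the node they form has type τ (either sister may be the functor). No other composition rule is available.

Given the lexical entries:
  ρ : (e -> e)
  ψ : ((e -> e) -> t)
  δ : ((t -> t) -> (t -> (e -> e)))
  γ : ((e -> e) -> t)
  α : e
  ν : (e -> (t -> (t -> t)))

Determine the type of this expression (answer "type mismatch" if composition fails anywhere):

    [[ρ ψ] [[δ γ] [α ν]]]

type mismatch

[ρ ψ]: functor ψ : ((e -> e) -> t), argument ρ : (e -> e); result t.
At [δ γ]: neither ((t -> t) -> (t -> (e -> e))) nor ((e -> e) -> t) can take the other as argument; the node is ill-typed.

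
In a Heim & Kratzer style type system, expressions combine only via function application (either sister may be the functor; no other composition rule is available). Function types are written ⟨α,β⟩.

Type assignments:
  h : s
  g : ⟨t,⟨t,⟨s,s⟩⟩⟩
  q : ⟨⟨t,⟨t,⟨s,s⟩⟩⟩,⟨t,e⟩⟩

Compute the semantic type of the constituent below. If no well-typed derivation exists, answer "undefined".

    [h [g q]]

[g q] — q of type ⟨⟨t,⟨t,⟨s,s⟩⟩⟩,⟨t,e⟩⟩ combines with g of type ⟨t,⟨t,⟨s,s⟩⟩⟩: type ⟨t,e⟩.
[h [g q]]: s with ⟨t,e⟩ — neither is a function whose domain matches the other; composition fails here.

undefined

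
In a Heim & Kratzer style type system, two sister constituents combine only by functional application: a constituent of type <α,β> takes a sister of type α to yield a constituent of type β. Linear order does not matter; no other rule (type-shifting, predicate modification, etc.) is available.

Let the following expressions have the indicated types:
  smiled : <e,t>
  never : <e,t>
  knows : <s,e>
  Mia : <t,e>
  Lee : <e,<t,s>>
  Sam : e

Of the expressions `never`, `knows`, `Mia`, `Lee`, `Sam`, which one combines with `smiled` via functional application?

never : <e,t> — no; smiled wants e, and never wants e.
knows : <s,e> — no; smiled wants e, and knows wants s.
Mia : <t,e> — no; smiled wants e, and Mia wants t.
Lee : <e,<t,s>> — no; smiled wants e, and Lee wants e.
Sam — combines: smiled : <e,t> takes Sam : e as argument, giving t.

Sam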